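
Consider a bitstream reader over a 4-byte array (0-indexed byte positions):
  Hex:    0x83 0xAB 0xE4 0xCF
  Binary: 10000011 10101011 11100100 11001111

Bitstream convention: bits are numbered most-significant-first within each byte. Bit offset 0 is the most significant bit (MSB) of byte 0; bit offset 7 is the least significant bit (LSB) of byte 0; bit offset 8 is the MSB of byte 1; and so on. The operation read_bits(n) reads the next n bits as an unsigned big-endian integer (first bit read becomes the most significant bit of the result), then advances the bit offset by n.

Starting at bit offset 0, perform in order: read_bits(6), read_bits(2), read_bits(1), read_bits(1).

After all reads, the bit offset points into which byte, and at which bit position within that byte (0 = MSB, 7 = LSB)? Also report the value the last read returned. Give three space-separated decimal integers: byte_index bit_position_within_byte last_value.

Answer: 1 2 0

Derivation:
Read 1: bits[0:6] width=6 -> value=32 (bin 100000); offset now 6 = byte 0 bit 6; 26 bits remain
Read 2: bits[6:8] width=2 -> value=3 (bin 11); offset now 8 = byte 1 bit 0; 24 bits remain
Read 3: bits[8:9] width=1 -> value=1 (bin 1); offset now 9 = byte 1 bit 1; 23 bits remain
Read 4: bits[9:10] width=1 -> value=0 (bin 0); offset now 10 = byte 1 bit 2; 22 bits remain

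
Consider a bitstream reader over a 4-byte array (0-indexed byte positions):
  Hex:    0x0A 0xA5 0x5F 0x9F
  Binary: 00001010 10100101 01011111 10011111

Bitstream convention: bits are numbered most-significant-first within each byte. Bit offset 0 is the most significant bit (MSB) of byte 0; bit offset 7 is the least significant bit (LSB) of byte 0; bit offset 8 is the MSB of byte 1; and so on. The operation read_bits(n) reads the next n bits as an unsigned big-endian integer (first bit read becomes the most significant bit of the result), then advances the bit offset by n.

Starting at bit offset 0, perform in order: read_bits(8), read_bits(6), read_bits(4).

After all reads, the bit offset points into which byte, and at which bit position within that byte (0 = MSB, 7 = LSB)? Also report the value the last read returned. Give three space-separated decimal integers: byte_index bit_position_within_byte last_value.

Answer: 2 2 5

Derivation:
Read 1: bits[0:8] width=8 -> value=10 (bin 00001010); offset now 8 = byte 1 bit 0; 24 bits remain
Read 2: bits[8:14] width=6 -> value=41 (bin 101001); offset now 14 = byte 1 bit 6; 18 bits remain
Read 3: bits[14:18] width=4 -> value=5 (bin 0101); offset now 18 = byte 2 bit 2; 14 bits remain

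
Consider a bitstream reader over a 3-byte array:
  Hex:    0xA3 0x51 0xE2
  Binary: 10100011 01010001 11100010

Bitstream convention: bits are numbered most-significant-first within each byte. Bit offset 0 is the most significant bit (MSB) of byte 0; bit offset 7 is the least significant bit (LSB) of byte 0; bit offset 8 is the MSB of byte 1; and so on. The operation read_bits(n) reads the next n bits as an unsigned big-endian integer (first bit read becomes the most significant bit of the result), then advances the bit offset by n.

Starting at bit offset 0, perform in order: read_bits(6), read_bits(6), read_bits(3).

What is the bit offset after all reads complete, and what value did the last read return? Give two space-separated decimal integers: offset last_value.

Answer: 15 0

Derivation:
Read 1: bits[0:6] width=6 -> value=40 (bin 101000); offset now 6 = byte 0 bit 6; 18 bits remain
Read 2: bits[6:12] width=6 -> value=53 (bin 110101); offset now 12 = byte 1 bit 4; 12 bits remain
Read 3: bits[12:15] width=3 -> value=0 (bin 000); offset now 15 = byte 1 bit 7; 9 bits remain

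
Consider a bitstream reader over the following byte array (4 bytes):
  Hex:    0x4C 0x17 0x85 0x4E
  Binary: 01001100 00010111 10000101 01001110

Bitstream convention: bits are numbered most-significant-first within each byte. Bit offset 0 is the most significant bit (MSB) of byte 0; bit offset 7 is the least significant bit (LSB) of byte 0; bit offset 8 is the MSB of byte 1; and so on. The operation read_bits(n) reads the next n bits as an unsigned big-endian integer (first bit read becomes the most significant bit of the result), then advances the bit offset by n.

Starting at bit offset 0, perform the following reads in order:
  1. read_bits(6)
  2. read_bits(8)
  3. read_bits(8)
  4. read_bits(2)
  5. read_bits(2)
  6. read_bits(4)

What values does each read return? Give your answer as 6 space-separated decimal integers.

Answer: 19 5 225 1 1 3

Derivation:
Read 1: bits[0:6] width=6 -> value=19 (bin 010011); offset now 6 = byte 0 bit 6; 26 bits remain
Read 2: bits[6:14] width=8 -> value=5 (bin 00000101); offset now 14 = byte 1 bit 6; 18 bits remain
Read 3: bits[14:22] width=8 -> value=225 (bin 11100001); offset now 22 = byte 2 bit 6; 10 bits remain
Read 4: bits[22:24] width=2 -> value=1 (bin 01); offset now 24 = byte 3 bit 0; 8 bits remain
Read 5: bits[24:26] width=2 -> value=1 (bin 01); offset now 26 = byte 3 bit 2; 6 bits remain
Read 6: bits[26:30] width=4 -> value=3 (bin 0011); offset now 30 = byte 3 bit 6; 2 bits remain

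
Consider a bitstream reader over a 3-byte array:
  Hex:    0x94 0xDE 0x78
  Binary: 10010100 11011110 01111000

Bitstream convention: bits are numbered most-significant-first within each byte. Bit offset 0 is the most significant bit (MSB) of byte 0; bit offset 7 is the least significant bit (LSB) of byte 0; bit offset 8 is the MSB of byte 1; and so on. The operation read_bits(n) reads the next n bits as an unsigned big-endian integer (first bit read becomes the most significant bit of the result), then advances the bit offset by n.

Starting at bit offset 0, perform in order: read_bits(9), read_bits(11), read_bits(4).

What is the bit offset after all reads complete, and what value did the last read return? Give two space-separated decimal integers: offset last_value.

Read 1: bits[0:9] width=9 -> value=297 (bin 100101001); offset now 9 = byte 1 bit 1; 15 bits remain
Read 2: bits[9:20] width=11 -> value=1511 (bin 10111100111); offset now 20 = byte 2 bit 4; 4 bits remain
Read 3: bits[20:24] width=4 -> value=8 (bin 1000); offset now 24 = byte 3 bit 0; 0 bits remain

Answer: 24 8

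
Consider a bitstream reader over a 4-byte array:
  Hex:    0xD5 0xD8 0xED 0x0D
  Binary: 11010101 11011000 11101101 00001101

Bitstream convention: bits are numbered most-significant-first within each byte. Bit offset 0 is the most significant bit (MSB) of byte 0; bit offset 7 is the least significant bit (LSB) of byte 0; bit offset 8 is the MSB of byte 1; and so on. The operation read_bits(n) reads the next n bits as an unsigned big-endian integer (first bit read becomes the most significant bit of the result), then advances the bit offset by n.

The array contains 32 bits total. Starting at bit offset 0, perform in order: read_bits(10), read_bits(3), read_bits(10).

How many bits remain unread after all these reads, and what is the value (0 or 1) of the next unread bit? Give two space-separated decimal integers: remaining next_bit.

Read 1: bits[0:10] width=10 -> value=855 (bin 1101010111); offset now 10 = byte 1 bit 2; 22 bits remain
Read 2: bits[10:13] width=3 -> value=3 (bin 011); offset now 13 = byte 1 bit 5; 19 bits remain
Read 3: bits[13:23] width=10 -> value=118 (bin 0001110110); offset now 23 = byte 2 bit 7; 9 bits remain

Answer: 9 1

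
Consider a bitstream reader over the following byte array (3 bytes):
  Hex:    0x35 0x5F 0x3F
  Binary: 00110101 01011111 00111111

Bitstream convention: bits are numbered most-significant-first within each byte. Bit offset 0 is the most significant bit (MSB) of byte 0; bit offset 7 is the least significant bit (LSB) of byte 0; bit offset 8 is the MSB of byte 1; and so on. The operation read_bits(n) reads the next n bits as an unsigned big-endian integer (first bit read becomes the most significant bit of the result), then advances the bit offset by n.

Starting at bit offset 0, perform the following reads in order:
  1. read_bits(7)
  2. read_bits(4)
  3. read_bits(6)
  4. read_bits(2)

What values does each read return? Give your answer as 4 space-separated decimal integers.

Answer: 26 10 62 1

Derivation:
Read 1: bits[0:7] width=7 -> value=26 (bin 0011010); offset now 7 = byte 0 bit 7; 17 bits remain
Read 2: bits[7:11] width=4 -> value=10 (bin 1010); offset now 11 = byte 1 bit 3; 13 bits remain
Read 3: bits[11:17] width=6 -> value=62 (bin 111110); offset now 17 = byte 2 bit 1; 7 bits remain
Read 4: bits[17:19] width=2 -> value=1 (bin 01); offset now 19 = byte 2 bit 3; 5 bits remain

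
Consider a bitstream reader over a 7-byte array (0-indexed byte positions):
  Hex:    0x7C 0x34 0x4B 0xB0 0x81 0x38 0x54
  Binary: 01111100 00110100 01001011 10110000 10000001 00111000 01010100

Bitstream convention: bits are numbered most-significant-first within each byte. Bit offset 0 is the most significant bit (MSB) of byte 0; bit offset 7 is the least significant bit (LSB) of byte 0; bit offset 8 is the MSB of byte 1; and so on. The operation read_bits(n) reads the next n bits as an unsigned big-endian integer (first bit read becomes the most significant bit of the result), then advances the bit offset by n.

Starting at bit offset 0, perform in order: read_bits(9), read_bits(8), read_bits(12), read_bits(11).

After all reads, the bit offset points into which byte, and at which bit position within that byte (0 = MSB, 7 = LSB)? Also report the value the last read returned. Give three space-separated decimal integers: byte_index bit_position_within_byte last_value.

Answer: 5 0 129

Derivation:
Read 1: bits[0:9] width=9 -> value=248 (bin 011111000); offset now 9 = byte 1 bit 1; 47 bits remain
Read 2: bits[9:17] width=8 -> value=104 (bin 01101000); offset now 17 = byte 2 bit 1; 39 bits remain
Read 3: bits[17:29] width=12 -> value=2422 (bin 100101110110); offset now 29 = byte 3 bit 5; 27 bits remain
Read 4: bits[29:40] width=11 -> value=129 (bin 00010000001); offset now 40 = byte 5 bit 0; 16 bits remain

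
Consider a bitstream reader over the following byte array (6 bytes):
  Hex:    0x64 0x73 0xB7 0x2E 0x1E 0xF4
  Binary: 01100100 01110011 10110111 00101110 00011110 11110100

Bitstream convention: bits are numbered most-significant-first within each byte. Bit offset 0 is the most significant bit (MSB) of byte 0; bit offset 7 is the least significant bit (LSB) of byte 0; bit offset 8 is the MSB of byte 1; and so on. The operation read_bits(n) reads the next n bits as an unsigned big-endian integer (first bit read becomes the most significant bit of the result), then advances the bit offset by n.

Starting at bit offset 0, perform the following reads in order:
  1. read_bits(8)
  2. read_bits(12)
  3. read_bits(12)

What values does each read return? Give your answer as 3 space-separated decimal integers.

Answer: 100 1851 1838

Derivation:
Read 1: bits[0:8] width=8 -> value=100 (bin 01100100); offset now 8 = byte 1 bit 0; 40 bits remain
Read 2: bits[8:20] width=12 -> value=1851 (bin 011100111011); offset now 20 = byte 2 bit 4; 28 bits remain
Read 3: bits[20:32] width=12 -> value=1838 (bin 011100101110); offset now 32 = byte 4 bit 0; 16 bits remain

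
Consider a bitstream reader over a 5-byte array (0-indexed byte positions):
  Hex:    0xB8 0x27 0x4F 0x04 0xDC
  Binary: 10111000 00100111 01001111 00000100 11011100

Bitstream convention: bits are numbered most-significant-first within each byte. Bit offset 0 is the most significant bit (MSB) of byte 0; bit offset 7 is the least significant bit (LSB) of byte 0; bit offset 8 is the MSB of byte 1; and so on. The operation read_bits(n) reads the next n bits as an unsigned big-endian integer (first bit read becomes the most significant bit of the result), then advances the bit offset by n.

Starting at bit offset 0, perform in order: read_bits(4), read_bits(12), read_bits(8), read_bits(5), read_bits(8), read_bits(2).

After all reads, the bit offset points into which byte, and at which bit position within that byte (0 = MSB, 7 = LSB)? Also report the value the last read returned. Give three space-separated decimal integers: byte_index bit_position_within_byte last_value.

Answer: 4 7 2

Derivation:
Read 1: bits[0:4] width=4 -> value=11 (bin 1011); offset now 4 = byte 0 bit 4; 36 bits remain
Read 2: bits[4:16] width=12 -> value=2087 (bin 100000100111); offset now 16 = byte 2 bit 0; 24 bits remain
Read 3: bits[16:24] width=8 -> value=79 (bin 01001111); offset now 24 = byte 3 bit 0; 16 bits remain
Read 4: bits[24:29] width=5 -> value=0 (bin 00000); offset now 29 = byte 3 bit 5; 11 bits remain
Read 5: bits[29:37] width=8 -> value=155 (bin 10011011); offset now 37 = byte 4 bit 5; 3 bits remain
Read 6: bits[37:39] width=2 -> value=2 (bin 10); offset now 39 = byte 4 bit 7; 1 bits remain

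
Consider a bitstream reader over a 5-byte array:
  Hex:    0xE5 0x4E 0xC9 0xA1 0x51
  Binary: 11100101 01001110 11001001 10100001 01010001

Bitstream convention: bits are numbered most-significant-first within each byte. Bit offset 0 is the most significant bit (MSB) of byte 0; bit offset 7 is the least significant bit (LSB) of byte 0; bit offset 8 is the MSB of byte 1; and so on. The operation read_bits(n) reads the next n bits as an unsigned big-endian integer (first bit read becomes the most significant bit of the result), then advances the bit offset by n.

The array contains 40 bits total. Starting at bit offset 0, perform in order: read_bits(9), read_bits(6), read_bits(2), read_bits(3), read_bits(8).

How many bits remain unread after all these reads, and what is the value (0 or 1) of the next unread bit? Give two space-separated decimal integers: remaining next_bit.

Answer: 12 0

Derivation:
Read 1: bits[0:9] width=9 -> value=458 (bin 111001010); offset now 9 = byte 1 bit 1; 31 bits remain
Read 2: bits[9:15] width=6 -> value=39 (bin 100111); offset now 15 = byte 1 bit 7; 25 bits remain
Read 3: bits[15:17] width=2 -> value=1 (bin 01); offset now 17 = byte 2 bit 1; 23 bits remain
Read 4: bits[17:20] width=3 -> value=4 (bin 100); offset now 20 = byte 2 bit 4; 20 bits remain
Read 5: bits[20:28] width=8 -> value=154 (bin 10011010); offset now 28 = byte 3 bit 4; 12 bits remain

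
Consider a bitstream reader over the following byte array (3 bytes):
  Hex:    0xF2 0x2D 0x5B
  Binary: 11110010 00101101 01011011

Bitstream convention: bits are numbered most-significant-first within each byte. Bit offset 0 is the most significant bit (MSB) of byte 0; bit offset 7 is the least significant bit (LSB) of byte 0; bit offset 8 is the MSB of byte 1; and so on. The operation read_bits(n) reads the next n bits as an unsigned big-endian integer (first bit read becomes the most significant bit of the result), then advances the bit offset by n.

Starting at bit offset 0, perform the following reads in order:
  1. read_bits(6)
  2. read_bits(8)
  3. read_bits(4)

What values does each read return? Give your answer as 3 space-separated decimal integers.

Read 1: bits[0:6] width=6 -> value=60 (bin 111100); offset now 6 = byte 0 bit 6; 18 bits remain
Read 2: bits[6:14] width=8 -> value=139 (bin 10001011); offset now 14 = byte 1 bit 6; 10 bits remain
Read 3: bits[14:18] width=4 -> value=5 (bin 0101); offset now 18 = byte 2 bit 2; 6 bits remain

Answer: 60 139 5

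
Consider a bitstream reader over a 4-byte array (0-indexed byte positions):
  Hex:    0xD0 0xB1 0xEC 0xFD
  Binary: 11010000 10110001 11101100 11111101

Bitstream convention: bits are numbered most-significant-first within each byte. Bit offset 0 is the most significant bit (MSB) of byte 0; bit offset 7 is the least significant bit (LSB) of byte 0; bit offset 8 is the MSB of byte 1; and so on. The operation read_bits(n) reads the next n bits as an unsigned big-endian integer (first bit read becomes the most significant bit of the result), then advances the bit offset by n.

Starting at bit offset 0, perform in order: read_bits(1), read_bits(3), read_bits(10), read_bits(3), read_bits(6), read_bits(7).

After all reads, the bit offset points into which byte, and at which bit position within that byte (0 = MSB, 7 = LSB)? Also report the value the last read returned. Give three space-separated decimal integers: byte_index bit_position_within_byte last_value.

Read 1: bits[0:1] width=1 -> value=1 (bin 1); offset now 1 = byte 0 bit 1; 31 bits remain
Read 2: bits[1:4] width=3 -> value=5 (bin 101); offset now 4 = byte 0 bit 4; 28 bits remain
Read 3: bits[4:14] width=10 -> value=44 (bin 0000101100); offset now 14 = byte 1 bit 6; 18 bits remain
Read 4: bits[14:17] width=3 -> value=3 (bin 011); offset now 17 = byte 2 bit 1; 15 bits remain
Read 5: bits[17:23] width=6 -> value=54 (bin 110110); offset now 23 = byte 2 bit 7; 9 bits remain
Read 6: bits[23:30] width=7 -> value=63 (bin 0111111); offset now 30 = byte 3 bit 6; 2 bits remain

Answer: 3 6 63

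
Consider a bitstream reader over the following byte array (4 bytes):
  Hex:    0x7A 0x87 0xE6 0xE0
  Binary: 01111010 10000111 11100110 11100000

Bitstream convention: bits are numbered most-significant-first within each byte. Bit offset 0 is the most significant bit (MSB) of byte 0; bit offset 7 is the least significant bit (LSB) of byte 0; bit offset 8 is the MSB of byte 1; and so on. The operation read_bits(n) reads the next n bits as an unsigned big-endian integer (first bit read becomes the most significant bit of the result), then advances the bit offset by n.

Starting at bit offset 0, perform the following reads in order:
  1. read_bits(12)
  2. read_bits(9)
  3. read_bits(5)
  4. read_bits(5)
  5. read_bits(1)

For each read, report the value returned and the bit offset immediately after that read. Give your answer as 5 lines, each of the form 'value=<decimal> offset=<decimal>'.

Read 1: bits[0:12] width=12 -> value=1960 (bin 011110101000); offset now 12 = byte 1 bit 4; 20 bits remain
Read 2: bits[12:21] width=9 -> value=252 (bin 011111100); offset now 21 = byte 2 bit 5; 11 bits remain
Read 3: bits[21:26] width=5 -> value=27 (bin 11011); offset now 26 = byte 3 bit 2; 6 bits remain
Read 4: bits[26:31] width=5 -> value=16 (bin 10000); offset now 31 = byte 3 bit 7; 1 bits remain
Read 5: bits[31:32] width=1 -> value=0 (bin 0); offset now 32 = byte 4 bit 0; 0 bits remain

Answer: value=1960 offset=12
value=252 offset=21
value=27 offset=26
value=16 offset=31
value=0 offset=32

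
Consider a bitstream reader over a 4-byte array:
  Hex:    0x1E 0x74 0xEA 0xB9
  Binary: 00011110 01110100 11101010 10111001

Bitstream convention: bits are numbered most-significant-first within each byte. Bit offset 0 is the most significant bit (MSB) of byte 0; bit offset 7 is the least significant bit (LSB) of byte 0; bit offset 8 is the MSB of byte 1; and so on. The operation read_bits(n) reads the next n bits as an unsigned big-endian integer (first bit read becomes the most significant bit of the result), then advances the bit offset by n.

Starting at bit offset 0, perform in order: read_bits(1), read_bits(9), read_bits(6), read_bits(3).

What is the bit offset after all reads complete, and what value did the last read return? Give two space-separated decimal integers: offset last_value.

Read 1: bits[0:1] width=1 -> value=0 (bin 0); offset now 1 = byte 0 bit 1; 31 bits remain
Read 2: bits[1:10] width=9 -> value=121 (bin 001111001); offset now 10 = byte 1 bit 2; 22 bits remain
Read 3: bits[10:16] width=6 -> value=52 (bin 110100); offset now 16 = byte 2 bit 0; 16 bits remain
Read 4: bits[16:19] width=3 -> value=7 (bin 111); offset now 19 = byte 2 bit 3; 13 bits remain

Answer: 19 7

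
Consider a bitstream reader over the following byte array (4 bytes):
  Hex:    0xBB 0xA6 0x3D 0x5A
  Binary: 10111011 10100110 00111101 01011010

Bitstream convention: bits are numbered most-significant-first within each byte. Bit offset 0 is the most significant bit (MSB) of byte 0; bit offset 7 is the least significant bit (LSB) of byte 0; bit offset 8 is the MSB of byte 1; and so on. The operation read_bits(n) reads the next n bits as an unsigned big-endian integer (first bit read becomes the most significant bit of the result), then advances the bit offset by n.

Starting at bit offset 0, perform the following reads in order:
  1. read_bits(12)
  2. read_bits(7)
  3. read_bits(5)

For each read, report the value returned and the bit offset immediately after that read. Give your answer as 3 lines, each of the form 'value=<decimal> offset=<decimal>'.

Read 1: bits[0:12] width=12 -> value=3002 (bin 101110111010); offset now 12 = byte 1 bit 4; 20 bits remain
Read 2: bits[12:19] width=7 -> value=49 (bin 0110001); offset now 19 = byte 2 bit 3; 13 bits remain
Read 3: bits[19:24] width=5 -> value=29 (bin 11101); offset now 24 = byte 3 bit 0; 8 bits remain

Answer: value=3002 offset=12
value=49 offset=19
value=29 offset=24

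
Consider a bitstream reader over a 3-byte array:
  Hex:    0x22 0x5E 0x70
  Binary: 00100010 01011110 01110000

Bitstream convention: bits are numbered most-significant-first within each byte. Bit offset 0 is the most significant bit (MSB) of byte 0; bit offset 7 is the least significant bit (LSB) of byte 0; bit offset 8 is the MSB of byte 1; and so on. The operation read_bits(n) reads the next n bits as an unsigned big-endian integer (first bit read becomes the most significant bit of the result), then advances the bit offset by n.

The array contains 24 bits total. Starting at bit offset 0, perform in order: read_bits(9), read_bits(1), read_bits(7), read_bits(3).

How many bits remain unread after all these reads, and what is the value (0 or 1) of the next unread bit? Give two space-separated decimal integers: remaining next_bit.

Answer: 4 0

Derivation:
Read 1: bits[0:9] width=9 -> value=68 (bin 001000100); offset now 9 = byte 1 bit 1; 15 bits remain
Read 2: bits[9:10] width=1 -> value=1 (bin 1); offset now 10 = byte 1 bit 2; 14 bits remain
Read 3: bits[10:17] width=7 -> value=60 (bin 0111100); offset now 17 = byte 2 bit 1; 7 bits remain
Read 4: bits[17:20] width=3 -> value=7 (bin 111); offset now 20 = byte 2 bit 4; 4 bits remain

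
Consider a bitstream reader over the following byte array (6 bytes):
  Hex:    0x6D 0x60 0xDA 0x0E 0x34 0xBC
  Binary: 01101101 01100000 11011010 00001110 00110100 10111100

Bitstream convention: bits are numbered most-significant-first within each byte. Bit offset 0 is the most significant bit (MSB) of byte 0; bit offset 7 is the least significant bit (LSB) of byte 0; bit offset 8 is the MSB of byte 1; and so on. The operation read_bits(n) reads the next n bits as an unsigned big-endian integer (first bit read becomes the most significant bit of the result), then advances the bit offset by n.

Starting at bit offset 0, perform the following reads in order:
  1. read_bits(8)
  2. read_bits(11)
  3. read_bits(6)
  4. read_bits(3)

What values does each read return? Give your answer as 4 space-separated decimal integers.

Read 1: bits[0:8] width=8 -> value=109 (bin 01101101); offset now 8 = byte 1 bit 0; 40 bits remain
Read 2: bits[8:19] width=11 -> value=774 (bin 01100000110); offset now 19 = byte 2 bit 3; 29 bits remain
Read 3: bits[19:25] width=6 -> value=52 (bin 110100); offset now 25 = byte 3 bit 1; 23 bits remain
Read 4: bits[25:28] width=3 -> value=0 (bin 000); offset now 28 = byte 3 bit 4; 20 bits remain

Answer: 109 774 52 0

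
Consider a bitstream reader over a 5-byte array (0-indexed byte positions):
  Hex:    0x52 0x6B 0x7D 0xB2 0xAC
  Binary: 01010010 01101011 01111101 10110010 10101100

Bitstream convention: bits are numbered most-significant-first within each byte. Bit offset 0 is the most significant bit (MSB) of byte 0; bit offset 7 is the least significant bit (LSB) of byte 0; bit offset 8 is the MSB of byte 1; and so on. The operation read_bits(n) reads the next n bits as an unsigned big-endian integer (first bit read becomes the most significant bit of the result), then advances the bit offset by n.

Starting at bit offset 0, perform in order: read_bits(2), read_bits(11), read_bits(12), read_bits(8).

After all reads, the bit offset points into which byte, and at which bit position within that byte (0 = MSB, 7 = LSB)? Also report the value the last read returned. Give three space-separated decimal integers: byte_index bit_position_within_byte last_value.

Answer: 4 1 101

Derivation:
Read 1: bits[0:2] width=2 -> value=1 (bin 01); offset now 2 = byte 0 bit 2; 38 bits remain
Read 2: bits[2:13] width=11 -> value=589 (bin 01001001101); offset now 13 = byte 1 bit 5; 27 bits remain
Read 3: bits[13:25] width=12 -> value=1787 (bin 011011111011); offset now 25 = byte 3 bit 1; 15 bits remain
Read 4: bits[25:33] width=8 -> value=101 (bin 01100101); offset now 33 = byte 4 bit 1; 7 bits remain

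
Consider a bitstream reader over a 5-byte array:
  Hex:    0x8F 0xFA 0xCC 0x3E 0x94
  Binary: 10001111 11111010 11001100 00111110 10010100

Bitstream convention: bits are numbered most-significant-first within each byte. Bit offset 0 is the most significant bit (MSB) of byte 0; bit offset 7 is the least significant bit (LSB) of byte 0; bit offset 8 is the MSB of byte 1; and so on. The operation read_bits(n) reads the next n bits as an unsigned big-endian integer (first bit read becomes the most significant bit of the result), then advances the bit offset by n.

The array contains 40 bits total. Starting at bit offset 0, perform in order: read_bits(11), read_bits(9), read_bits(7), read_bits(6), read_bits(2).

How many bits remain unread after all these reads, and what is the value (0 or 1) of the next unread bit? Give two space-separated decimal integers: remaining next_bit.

Answer: 5 1

Derivation:
Read 1: bits[0:11] width=11 -> value=1151 (bin 10001111111); offset now 11 = byte 1 bit 3; 29 bits remain
Read 2: bits[11:20] width=9 -> value=428 (bin 110101100); offset now 20 = byte 2 bit 4; 20 bits remain
Read 3: bits[20:27] width=7 -> value=97 (bin 1100001); offset now 27 = byte 3 bit 3; 13 bits remain
Read 4: bits[27:33] width=6 -> value=61 (bin 111101); offset now 33 = byte 4 bit 1; 7 bits remain
Read 5: bits[33:35] width=2 -> value=0 (bin 00); offset now 35 = byte 4 bit 3; 5 bits remain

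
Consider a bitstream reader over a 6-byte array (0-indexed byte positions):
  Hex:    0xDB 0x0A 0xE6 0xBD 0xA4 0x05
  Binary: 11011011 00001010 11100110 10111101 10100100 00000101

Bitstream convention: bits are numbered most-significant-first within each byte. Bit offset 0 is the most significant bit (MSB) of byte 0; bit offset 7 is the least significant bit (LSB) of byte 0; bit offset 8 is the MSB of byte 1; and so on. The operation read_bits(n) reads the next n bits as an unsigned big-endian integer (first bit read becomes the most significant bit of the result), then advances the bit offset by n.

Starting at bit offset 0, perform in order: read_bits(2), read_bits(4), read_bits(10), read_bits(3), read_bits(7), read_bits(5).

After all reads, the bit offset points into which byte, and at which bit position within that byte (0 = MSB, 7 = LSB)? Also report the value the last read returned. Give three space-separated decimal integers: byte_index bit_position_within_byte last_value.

Answer: 3 7 30

Derivation:
Read 1: bits[0:2] width=2 -> value=3 (bin 11); offset now 2 = byte 0 bit 2; 46 bits remain
Read 2: bits[2:6] width=4 -> value=6 (bin 0110); offset now 6 = byte 0 bit 6; 42 bits remain
Read 3: bits[6:16] width=10 -> value=778 (bin 1100001010); offset now 16 = byte 2 bit 0; 32 bits remain
Read 4: bits[16:19] width=3 -> value=7 (bin 111); offset now 19 = byte 2 bit 3; 29 bits remain
Read 5: bits[19:26] width=7 -> value=26 (bin 0011010); offset now 26 = byte 3 bit 2; 22 bits remain
Read 6: bits[26:31] width=5 -> value=30 (bin 11110); offset now 31 = byte 3 bit 7; 17 bits remain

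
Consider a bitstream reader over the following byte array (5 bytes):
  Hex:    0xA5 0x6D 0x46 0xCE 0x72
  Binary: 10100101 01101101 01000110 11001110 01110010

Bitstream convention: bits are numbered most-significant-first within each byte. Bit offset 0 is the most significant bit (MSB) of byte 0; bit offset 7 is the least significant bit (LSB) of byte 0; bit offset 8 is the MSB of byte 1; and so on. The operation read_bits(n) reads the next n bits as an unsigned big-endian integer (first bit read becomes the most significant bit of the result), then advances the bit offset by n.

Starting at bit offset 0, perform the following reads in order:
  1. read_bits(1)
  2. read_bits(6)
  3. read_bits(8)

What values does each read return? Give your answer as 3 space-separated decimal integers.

Read 1: bits[0:1] width=1 -> value=1 (bin 1); offset now 1 = byte 0 bit 1; 39 bits remain
Read 2: bits[1:7] width=6 -> value=18 (bin 010010); offset now 7 = byte 0 bit 7; 33 bits remain
Read 3: bits[7:15] width=8 -> value=182 (bin 10110110); offset now 15 = byte 1 bit 7; 25 bits remain

Answer: 1 18 182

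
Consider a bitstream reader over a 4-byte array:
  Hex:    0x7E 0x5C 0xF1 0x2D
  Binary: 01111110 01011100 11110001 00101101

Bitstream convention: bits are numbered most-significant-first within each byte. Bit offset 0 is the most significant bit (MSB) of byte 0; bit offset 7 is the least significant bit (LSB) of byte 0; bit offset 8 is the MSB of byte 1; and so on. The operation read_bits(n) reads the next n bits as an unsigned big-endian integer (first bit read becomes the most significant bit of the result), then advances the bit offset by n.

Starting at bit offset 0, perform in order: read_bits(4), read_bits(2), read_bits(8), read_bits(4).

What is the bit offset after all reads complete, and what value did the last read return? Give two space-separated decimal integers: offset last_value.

Read 1: bits[0:4] width=4 -> value=7 (bin 0111); offset now 4 = byte 0 bit 4; 28 bits remain
Read 2: bits[4:6] width=2 -> value=3 (bin 11); offset now 6 = byte 0 bit 6; 26 bits remain
Read 3: bits[6:14] width=8 -> value=151 (bin 10010111); offset now 14 = byte 1 bit 6; 18 bits remain
Read 4: bits[14:18] width=4 -> value=3 (bin 0011); offset now 18 = byte 2 bit 2; 14 bits remain

Answer: 18 3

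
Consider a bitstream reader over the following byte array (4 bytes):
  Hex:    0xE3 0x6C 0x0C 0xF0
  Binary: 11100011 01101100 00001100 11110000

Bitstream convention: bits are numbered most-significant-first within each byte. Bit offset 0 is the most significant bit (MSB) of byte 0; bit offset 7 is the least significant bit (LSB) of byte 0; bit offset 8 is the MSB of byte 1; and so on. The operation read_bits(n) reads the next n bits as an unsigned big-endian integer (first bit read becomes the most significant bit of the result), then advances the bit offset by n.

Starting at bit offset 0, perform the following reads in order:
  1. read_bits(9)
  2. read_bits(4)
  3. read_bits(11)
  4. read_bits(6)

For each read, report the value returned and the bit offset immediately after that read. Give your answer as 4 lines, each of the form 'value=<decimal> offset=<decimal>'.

Read 1: bits[0:9] width=9 -> value=454 (bin 111000110); offset now 9 = byte 1 bit 1; 23 bits remain
Read 2: bits[9:13] width=4 -> value=13 (bin 1101); offset now 13 = byte 1 bit 5; 19 bits remain
Read 3: bits[13:24] width=11 -> value=1036 (bin 10000001100); offset now 24 = byte 3 bit 0; 8 bits remain
Read 4: bits[24:30] width=6 -> value=60 (bin 111100); offset now 30 = byte 3 bit 6; 2 bits remain

Answer: value=454 offset=9
value=13 offset=13
value=1036 offset=24
value=60 offset=30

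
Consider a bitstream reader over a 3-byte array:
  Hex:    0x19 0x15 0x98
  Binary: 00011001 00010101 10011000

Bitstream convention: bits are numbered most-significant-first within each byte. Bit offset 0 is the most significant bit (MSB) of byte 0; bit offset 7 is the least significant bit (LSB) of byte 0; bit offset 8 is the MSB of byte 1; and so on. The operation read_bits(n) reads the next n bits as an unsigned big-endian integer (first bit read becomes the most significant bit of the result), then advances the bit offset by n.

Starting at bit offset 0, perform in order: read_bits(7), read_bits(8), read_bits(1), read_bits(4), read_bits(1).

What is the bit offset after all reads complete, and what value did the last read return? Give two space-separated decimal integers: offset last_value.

Answer: 21 1

Derivation:
Read 1: bits[0:7] width=7 -> value=12 (bin 0001100); offset now 7 = byte 0 bit 7; 17 bits remain
Read 2: bits[7:15] width=8 -> value=138 (bin 10001010); offset now 15 = byte 1 bit 7; 9 bits remain
Read 3: bits[15:16] width=1 -> value=1 (bin 1); offset now 16 = byte 2 bit 0; 8 bits remain
Read 4: bits[16:20] width=4 -> value=9 (bin 1001); offset now 20 = byte 2 bit 4; 4 bits remain
Read 5: bits[20:21] width=1 -> value=1 (bin 1); offset now 21 = byte 2 bit 5; 3 bits remain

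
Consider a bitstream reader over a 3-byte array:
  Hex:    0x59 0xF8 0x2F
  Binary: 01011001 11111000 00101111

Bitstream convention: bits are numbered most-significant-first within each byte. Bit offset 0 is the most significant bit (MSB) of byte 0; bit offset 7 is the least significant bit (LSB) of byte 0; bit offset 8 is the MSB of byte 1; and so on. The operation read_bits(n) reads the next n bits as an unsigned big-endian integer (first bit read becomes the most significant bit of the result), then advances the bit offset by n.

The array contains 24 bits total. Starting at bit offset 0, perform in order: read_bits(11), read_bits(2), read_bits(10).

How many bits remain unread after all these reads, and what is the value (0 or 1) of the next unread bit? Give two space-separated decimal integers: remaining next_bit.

Answer: 1 1

Derivation:
Read 1: bits[0:11] width=11 -> value=719 (bin 01011001111); offset now 11 = byte 1 bit 3; 13 bits remain
Read 2: bits[11:13] width=2 -> value=3 (bin 11); offset now 13 = byte 1 bit 5; 11 bits remain
Read 3: bits[13:23] width=10 -> value=23 (bin 0000010111); offset now 23 = byte 2 bit 7; 1 bits remain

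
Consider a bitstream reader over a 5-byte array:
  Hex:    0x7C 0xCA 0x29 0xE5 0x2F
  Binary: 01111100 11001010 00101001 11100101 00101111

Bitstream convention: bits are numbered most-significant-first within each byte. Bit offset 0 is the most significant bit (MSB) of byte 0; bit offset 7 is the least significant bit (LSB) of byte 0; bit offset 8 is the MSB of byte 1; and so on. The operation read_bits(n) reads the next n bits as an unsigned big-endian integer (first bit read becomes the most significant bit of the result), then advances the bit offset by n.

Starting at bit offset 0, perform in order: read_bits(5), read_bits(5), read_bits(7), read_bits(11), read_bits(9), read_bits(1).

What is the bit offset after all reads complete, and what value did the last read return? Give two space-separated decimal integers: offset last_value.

Read 1: bits[0:5] width=5 -> value=15 (bin 01111); offset now 5 = byte 0 bit 5; 35 bits remain
Read 2: bits[5:10] width=5 -> value=19 (bin 10011); offset now 10 = byte 1 bit 2; 30 bits remain
Read 3: bits[10:17] width=7 -> value=20 (bin 0010100); offset now 17 = byte 2 bit 1; 23 bits remain
Read 4: bits[17:28] width=11 -> value=670 (bin 01010011110); offset now 28 = byte 3 bit 4; 12 bits remain
Read 5: bits[28:37] width=9 -> value=165 (bin 010100101); offset now 37 = byte 4 bit 5; 3 bits remain
Read 6: bits[37:38] width=1 -> value=1 (bin 1); offset now 38 = byte 4 bit 6; 2 bits remain

Answer: 38 1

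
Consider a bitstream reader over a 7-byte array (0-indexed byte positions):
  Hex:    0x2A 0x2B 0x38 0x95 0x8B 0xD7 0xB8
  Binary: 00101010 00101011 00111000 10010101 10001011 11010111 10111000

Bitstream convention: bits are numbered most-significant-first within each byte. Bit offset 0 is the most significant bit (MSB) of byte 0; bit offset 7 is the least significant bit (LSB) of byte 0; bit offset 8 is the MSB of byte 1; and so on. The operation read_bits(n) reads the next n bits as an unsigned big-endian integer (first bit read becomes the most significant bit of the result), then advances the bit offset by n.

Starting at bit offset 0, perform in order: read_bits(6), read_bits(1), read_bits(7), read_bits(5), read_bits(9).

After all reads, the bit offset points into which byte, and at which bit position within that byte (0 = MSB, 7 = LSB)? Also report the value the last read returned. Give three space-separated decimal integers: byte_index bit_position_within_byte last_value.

Read 1: bits[0:6] width=6 -> value=10 (bin 001010); offset now 6 = byte 0 bit 6; 50 bits remain
Read 2: bits[6:7] width=1 -> value=1 (bin 1); offset now 7 = byte 0 bit 7; 49 bits remain
Read 3: bits[7:14] width=7 -> value=10 (bin 0001010); offset now 14 = byte 1 bit 6; 42 bits remain
Read 4: bits[14:19] width=5 -> value=25 (bin 11001); offset now 19 = byte 2 bit 3; 37 bits remain
Read 5: bits[19:28] width=9 -> value=393 (bin 110001001); offset now 28 = byte 3 bit 4; 28 bits remain

Answer: 3 4 393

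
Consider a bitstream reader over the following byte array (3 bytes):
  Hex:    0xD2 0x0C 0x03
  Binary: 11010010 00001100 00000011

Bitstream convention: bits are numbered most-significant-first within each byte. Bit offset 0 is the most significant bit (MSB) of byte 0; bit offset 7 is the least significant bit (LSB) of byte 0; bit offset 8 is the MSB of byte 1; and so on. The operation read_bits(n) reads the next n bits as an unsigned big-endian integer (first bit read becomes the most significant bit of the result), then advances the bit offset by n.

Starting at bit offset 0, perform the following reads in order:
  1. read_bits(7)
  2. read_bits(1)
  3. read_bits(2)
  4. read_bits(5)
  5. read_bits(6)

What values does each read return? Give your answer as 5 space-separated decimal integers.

Read 1: bits[0:7] width=7 -> value=105 (bin 1101001); offset now 7 = byte 0 bit 7; 17 bits remain
Read 2: bits[7:8] width=1 -> value=0 (bin 0); offset now 8 = byte 1 bit 0; 16 bits remain
Read 3: bits[8:10] width=2 -> value=0 (bin 00); offset now 10 = byte 1 bit 2; 14 bits remain
Read 4: bits[10:15] width=5 -> value=6 (bin 00110); offset now 15 = byte 1 bit 7; 9 bits remain
Read 5: bits[15:21] width=6 -> value=0 (bin 000000); offset now 21 = byte 2 bit 5; 3 bits remain

Answer: 105 0 0 6 0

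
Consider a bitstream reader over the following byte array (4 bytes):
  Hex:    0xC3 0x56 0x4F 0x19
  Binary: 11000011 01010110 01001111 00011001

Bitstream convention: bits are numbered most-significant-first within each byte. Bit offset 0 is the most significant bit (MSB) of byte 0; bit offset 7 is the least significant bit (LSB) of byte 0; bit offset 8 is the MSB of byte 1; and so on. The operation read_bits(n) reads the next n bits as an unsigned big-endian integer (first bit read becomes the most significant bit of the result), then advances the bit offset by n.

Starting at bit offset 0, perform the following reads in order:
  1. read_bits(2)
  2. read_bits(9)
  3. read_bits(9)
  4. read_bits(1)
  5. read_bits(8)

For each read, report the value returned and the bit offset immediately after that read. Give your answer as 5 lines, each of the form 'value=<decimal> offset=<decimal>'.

Answer: value=3 offset=2
value=26 offset=11
value=356 offset=20
value=1 offset=21
value=227 offset=29

Derivation:
Read 1: bits[0:2] width=2 -> value=3 (bin 11); offset now 2 = byte 0 bit 2; 30 bits remain
Read 2: bits[2:11] width=9 -> value=26 (bin 000011010); offset now 11 = byte 1 bit 3; 21 bits remain
Read 3: bits[11:20] width=9 -> value=356 (bin 101100100); offset now 20 = byte 2 bit 4; 12 bits remain
Read 4: bits[20:21] width=1 -> value=1 (bin 1); offset now 21 = byte 2 bit 5; 11 bits remain
Read 5: bits[21:29] width=8 -> value=227 (bin 11100011); offset now 29 = byte 3 bit 5; 3 bits remain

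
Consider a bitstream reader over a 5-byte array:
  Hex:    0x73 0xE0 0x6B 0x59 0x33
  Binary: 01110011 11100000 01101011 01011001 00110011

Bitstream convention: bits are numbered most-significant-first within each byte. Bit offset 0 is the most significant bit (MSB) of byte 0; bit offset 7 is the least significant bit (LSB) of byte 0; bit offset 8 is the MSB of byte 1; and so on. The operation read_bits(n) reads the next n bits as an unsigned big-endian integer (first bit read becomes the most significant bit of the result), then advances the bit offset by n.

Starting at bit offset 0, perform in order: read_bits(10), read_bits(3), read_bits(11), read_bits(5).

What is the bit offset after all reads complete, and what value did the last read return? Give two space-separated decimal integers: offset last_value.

Answer: 29 11

Derivation:
Read 1: bits[0:10] width=10 -> value=463 (bin 0111001111); offset now 10 = byte 1 bit 2; 30 bits remain
Read 2: bits[10:13] width=3 -> value=4 (bin 100); offset now 13 = byte 1 bit 5; 27 bits remain
Read 3: bits[13:24] width=11 -> value=107 (bin 00001101011); offset now 24 = byte 3 bit 0; 16 bits remain
Read 4: bits[24:29] width=5 -> value=11 (bin 01011); offset now 29 = byte 3 bit 5; 11 bits remain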